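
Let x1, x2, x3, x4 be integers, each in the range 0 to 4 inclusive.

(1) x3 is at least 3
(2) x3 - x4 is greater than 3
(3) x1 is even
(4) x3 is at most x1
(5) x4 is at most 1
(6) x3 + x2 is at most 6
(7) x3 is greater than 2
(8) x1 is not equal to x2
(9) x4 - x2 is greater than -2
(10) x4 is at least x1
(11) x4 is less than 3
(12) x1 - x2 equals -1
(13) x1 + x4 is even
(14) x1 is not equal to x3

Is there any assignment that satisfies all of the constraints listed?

From constraints 1 and 4: x1 ≥ x3 and x3 ≥ 3, so x1 ≥ 3. From constraints 5 and 10: x1 ≤ x4 and x4 ≤ 1, so x1 ≤ 1. But 1 < 3, so no value of x1 works.

Unsatisfiable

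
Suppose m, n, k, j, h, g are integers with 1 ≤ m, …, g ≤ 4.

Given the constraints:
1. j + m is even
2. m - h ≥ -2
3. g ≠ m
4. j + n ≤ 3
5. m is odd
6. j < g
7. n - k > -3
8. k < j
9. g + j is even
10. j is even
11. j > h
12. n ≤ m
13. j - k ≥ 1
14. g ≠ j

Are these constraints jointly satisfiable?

Unsatisfiable

Constraint 10 makes j even and constraint 5 makes m odd, so j + m must be odd. Constraint 1 says j + m is even — contradiction.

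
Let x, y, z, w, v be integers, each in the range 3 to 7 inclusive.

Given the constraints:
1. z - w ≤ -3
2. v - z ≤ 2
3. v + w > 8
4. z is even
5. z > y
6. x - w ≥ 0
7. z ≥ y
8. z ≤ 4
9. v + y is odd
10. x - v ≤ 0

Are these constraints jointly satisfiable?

Unsatisfiable

Constraints 1, 2, 6, and 10 give x − w ≥ 0, w − z ≥ 3, z − v ≥ -2, v − x ≥ 0.
Adding all 4 inequalities: the left sides telescope to 0, and the right sides sum to 0 + 3 + (-2) + 0 = 1. So 0 ≥ 1, which is false.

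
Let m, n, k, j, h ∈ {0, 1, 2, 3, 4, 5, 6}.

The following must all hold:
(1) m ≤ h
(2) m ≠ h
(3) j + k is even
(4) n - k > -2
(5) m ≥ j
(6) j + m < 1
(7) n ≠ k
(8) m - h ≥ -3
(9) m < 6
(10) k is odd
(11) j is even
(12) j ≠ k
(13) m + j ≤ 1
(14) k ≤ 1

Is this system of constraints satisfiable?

Unsatisfiable

Constraint 11 makes j even and constraint 10 makes k odd, so j + k must be odd. Constraint 3 says j + k is even — contradiction.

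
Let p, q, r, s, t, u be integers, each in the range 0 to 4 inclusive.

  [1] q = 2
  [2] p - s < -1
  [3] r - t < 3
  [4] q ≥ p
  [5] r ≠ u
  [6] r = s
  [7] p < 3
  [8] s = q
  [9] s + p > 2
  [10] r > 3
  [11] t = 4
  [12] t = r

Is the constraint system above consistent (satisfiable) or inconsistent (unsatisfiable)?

Constraint 11 fixes t = 4 and constraint 1 fixes q = 2. Constraints 6, 8, and 12 give t = r = s = q, so t = q. But 4 ≠ 2 — contradiction.

Unsatisfiable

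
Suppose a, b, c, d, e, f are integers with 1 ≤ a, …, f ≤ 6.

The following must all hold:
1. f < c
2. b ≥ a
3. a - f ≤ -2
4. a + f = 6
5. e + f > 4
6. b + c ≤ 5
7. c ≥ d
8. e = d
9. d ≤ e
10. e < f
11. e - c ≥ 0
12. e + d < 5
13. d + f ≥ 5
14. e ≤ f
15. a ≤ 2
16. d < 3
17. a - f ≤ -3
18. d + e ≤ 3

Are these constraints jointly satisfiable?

Unsatisfiable

Constraints 1, 11, and 14 give f < c, c ≤ e, e ≤ f. Chaining: f < c ≤ e ≤ f, which forces f < f — impossible.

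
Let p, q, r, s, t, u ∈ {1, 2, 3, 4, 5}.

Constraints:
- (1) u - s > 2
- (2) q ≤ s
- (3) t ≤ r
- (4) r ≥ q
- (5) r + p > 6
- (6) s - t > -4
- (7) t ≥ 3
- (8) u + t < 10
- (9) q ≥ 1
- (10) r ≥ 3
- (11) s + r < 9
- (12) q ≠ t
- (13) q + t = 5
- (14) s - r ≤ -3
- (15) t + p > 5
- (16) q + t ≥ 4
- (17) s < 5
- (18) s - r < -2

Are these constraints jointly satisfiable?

One satisfying assignment is p = 4, q = 1, r = 5, s = 1, t = 4, u = 4.
For the less obvious constraints — constraint 1: u - s = 3; constraint 5: r + p = 9 — and the others hold by inspection.

Satisfiable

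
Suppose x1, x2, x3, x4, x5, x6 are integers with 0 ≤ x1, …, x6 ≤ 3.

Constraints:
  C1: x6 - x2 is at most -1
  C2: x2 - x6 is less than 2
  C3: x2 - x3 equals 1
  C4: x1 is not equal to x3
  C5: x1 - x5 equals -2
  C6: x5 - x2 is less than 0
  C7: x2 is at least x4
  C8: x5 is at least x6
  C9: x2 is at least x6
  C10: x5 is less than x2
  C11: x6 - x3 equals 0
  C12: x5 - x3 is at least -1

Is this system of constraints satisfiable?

Satisfiable

Setting (x1, x2, x3, x4, x5, x6) = (0, 3, 2, 2, 2, 2) satisfies everything: constraint 1: x6 - x2 = -1; constraint 2: x2 - x6 = 1, and the others follow.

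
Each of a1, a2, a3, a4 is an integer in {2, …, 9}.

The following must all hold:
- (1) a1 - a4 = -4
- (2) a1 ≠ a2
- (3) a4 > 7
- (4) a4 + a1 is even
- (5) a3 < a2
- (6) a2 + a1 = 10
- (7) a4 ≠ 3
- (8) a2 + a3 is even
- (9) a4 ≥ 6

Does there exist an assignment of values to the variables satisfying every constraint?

Satisfiable

Take a1 = 4, a2 = 6, a3 = 4, a4 = 8. Then constraint 1: a1 - a4 = -4; constraint 6: a2 + a1 = 10, and every other listed constraint is also met.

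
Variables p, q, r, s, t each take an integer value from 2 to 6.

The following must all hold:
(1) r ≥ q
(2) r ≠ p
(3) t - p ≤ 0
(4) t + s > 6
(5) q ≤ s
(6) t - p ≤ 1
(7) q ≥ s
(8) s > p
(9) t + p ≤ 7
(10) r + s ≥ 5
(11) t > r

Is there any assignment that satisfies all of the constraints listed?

Unsatisfiable

Constraints 1, 3, 7, 8, and 11 give p < s, s ≤ q, q ≤ r, r < t, t ≤ p. Chaining: p < s ≤ q ≤ r < t ≤ p, which forces p < p — impossible.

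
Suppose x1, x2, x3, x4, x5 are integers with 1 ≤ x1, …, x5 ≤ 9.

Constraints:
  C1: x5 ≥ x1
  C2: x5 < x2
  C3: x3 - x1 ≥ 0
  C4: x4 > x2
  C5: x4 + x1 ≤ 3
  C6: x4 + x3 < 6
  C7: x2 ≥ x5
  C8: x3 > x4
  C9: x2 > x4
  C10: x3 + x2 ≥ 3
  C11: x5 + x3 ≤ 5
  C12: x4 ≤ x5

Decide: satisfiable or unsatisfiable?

Unsatisfiable

Constraints 2, 4, and 12 give x5 < x2, x2 < x4, x4 ≤ x5. Chaining: x5 < x2 < x4 ≤ x5, which forces x5 < x5 — impossible.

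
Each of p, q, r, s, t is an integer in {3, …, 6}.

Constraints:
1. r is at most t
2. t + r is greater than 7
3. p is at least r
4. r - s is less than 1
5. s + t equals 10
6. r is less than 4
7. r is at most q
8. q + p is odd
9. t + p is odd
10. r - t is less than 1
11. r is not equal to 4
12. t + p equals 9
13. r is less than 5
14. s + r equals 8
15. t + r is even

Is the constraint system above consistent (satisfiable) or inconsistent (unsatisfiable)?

Satisfiable

Try p = 4, q = 3, r = 3, s = 5, t = 5.
Check constraint 2: t + r = 8; constraint 4: r - s = -2; constraint 5: s + t = 10. The remaining constraints are straightforward to verify.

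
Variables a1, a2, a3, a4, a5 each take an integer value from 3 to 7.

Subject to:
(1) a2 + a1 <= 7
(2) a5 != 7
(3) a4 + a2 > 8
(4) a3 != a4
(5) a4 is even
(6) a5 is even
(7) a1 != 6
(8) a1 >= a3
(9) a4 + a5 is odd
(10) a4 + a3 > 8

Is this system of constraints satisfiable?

Constraint 5 makes a4 even and constraint 6 makes a5 even, so a4 + a5 must be even. Constraint 9 says a4 + a5 is odd — contradiction.

Unsatisfiable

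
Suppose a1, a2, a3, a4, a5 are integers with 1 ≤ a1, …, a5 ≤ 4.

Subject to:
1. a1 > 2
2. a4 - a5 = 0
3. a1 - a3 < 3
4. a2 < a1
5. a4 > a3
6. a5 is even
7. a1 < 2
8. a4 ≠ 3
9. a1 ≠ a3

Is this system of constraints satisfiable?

Unsatisfiable

From constraint 1: a1 ≥ 3. From constraint 7: a1 ≤ 1. But 1 < 3, so no value of a1 works.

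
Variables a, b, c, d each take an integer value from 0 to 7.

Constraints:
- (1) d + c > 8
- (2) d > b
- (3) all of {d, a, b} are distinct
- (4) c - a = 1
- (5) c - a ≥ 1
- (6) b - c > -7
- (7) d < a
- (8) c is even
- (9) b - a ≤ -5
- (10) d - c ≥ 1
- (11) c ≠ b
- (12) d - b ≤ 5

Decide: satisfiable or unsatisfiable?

Constraints 5, 9, 10, and 12 give d − c ≥ 1, c − a ≥ 1, a − b ≥ 5, b − d ≥ -5.
Adding all 4 inequalities: the left sides telescope to 0, and the right sides sum to 1 + 1 + 5 + (-5) = 2. So 0 ≥ 2, which is false.

Unsatisfiable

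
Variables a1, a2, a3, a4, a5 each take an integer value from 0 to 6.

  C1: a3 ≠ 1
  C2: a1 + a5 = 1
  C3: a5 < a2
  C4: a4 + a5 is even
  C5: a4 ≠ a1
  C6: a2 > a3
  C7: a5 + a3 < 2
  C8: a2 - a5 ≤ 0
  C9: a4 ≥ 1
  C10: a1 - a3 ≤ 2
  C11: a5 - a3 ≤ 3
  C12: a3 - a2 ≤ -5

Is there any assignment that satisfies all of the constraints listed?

Unsatisfiable

Constraints 8, 11, and 12 give a2 − a3 ≥ 5, a3 − a5 ≥ -3, a5 − a2 ≥ 0.
Adding all 3 inequalities: the left sides telescope to 0, and the right sides sum to 5 + (-3) + 0 = 2. So 0 ≥ 2, which is false.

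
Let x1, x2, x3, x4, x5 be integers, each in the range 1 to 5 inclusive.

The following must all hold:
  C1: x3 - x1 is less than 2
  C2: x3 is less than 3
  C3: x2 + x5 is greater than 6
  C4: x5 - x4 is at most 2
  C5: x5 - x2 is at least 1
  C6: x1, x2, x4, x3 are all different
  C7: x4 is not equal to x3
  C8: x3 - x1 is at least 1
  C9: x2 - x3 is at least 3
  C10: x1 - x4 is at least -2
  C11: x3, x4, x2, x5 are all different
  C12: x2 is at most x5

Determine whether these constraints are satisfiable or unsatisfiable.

Constraints 4, 5, 8, 9, and 10 give x3 − x1 ≥ 1, x1 − x4 ≥ -2, x4 − x5 ≥ -2, x5 − x2 ≥ 1, x2 − x3 ≥ 3.
Adding all 5 inequalities: the left sides telescope to 0, and the right sides sum to 1 + (-2) + (-2) + 1 + 3 = 1. So 0 ≥ 1, which is false.

Unsatisfiable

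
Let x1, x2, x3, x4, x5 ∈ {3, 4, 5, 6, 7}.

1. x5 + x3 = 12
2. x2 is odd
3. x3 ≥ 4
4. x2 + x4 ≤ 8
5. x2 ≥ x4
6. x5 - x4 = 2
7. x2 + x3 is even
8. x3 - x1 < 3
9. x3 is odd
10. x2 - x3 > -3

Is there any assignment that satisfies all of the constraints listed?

Take x1 = 7, x2 = 5, x3 = 7, x4 = 3, x5 = 5. Then constraint 1: x5 + x3 = 12; constraint 4: x2 + x4 = 8; constraint 6: x5 - x4 = 2, and every other listed constraint is also met.

Satisfiable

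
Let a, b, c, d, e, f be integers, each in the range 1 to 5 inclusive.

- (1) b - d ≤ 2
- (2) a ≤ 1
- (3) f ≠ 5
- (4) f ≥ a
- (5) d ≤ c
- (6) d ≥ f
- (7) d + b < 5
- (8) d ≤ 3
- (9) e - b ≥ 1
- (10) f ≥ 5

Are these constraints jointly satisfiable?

Unsatisfiable

From constraint 10: f ≥ 5. From constraints 6 and 8: f ≤ d and d ≤ 3, so f ≤ 3. But 3 < 5, so no value of f works.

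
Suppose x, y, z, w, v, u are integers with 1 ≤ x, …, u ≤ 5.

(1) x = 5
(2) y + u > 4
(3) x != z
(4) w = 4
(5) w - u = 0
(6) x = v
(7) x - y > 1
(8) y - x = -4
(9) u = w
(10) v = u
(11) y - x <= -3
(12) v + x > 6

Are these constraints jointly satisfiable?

Constraint 1 fixes x = 5 and constraint 4 fixes w = 4. Constraints 6, 9, and 10 give x = v = u = w, so x = w. But 5 ≠ 4 — contradiction.

Unsatisfiable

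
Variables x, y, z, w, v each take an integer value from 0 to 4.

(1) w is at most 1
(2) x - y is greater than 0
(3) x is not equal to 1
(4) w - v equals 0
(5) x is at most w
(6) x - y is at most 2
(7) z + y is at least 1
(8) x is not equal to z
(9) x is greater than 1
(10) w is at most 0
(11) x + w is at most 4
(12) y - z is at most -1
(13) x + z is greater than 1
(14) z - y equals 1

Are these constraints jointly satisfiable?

From constraint 9: x ≥ 2. From constraints 5 and 10: x ≤ w and w ≤ 0, so x ≤ 0. But 0 < 2, so no value of x works.

Unsatisfiable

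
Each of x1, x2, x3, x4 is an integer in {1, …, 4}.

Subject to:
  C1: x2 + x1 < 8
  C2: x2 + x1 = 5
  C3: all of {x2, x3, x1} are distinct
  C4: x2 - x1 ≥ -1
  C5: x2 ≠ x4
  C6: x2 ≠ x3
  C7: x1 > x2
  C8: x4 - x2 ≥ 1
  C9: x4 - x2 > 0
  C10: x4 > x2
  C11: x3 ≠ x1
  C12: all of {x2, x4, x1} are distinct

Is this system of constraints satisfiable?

Satisfiable

Setting (x1, x2, x3, x4) = (3, 2, 4, 4) satisfies everything: constraint 1: x2 + x1 = 5; constraint 2: x2 + x1 = 5, and the others follow.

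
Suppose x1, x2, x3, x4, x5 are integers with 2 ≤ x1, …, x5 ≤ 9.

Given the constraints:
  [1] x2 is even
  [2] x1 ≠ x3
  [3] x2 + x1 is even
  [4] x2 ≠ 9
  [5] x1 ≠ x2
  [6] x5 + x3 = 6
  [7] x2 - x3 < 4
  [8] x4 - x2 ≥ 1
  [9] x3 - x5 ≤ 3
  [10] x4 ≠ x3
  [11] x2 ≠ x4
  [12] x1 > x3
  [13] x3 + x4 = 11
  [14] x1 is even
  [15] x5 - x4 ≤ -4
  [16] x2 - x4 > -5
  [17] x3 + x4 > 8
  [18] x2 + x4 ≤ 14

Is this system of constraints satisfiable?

The assignment x1 = 4, x2 = 6, x3 = 3, x4 = 8, x5 = 3 works:
  constraint 6 holds since x5 + x3 = 6.
  constraint 7 holds since x2 - x3 = 3.
  constraint 8 holds since x4 - x2 = 2.
The rest check out directly.

Satisfiable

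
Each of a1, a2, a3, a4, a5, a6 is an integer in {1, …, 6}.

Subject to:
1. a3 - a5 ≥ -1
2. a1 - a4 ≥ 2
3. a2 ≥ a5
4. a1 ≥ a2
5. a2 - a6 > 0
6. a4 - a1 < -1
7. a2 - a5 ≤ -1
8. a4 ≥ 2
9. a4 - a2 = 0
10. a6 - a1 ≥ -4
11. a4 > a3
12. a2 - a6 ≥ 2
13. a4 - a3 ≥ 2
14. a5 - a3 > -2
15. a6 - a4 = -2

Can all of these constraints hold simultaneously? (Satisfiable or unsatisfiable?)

Constraints 1, 2, 7, 10, 12, and 13 give a5 − a2 ≥ 1, a2 − a6 ≥ 2, a6 − a1 ≥ -4, a1 − a4 ≥ 2, a4 − a3 ≥ 2, a3 − a5 ≥ -1.
Adding all 6 inequalities: the left sides telescope to 0, and the right sides sum to 1 + 2 + (-4) + 2 + 2 + (-1) = 2. So 0 ≥ 2, which is false.

Unsatisfiable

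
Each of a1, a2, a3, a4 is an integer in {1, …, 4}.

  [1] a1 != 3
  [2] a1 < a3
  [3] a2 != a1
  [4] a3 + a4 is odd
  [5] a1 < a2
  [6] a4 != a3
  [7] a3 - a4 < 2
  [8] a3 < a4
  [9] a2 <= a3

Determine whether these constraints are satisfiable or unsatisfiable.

Satisfiable

Take a1 = 1, a2 = 2, a3 = 2, a4 = 3. Then constraint 4: a3 + a4 = 5 is odd; constraint 7: a3 - a4 = -1, and every other listed constraint is also met.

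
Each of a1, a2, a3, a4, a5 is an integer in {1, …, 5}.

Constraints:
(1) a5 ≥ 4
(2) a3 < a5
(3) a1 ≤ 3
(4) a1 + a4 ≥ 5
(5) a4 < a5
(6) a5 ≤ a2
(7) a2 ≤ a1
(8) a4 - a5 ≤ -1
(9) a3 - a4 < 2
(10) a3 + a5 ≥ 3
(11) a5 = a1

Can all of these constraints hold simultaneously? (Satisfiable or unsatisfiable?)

Unsatisfiable

From constraints 1 and 6: a2 ≥ a5 and a5 ≥ 4, so a2 ≥ 4. From constraints 3 and 7: a2 ≤ a1 and a1 ≤ 3, so a2 ≤ 3. But 3 < 4, so no value of a2 works.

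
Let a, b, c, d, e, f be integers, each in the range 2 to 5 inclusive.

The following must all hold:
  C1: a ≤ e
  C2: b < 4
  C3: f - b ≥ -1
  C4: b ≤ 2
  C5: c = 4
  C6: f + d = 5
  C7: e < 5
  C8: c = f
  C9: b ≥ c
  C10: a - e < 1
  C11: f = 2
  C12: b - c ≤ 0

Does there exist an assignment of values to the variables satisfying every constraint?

Constraint 5 fixes c = 4 and constraint 11 fixes f = 2, but constraint 8 requires c = f. Since 4 ≠ 2, contradiction.

Unsatisfiable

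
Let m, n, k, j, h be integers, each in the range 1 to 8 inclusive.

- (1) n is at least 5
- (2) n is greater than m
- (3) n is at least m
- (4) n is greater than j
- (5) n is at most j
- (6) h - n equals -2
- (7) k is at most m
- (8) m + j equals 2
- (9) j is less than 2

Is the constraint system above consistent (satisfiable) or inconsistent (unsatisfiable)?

From constraints 1 and 5: j ≥ n and n ≥ 5, so j ≥ 5. From constraint 9: j ≤ 1. But 1 < 5, so no value of j works.

Unsatisfiable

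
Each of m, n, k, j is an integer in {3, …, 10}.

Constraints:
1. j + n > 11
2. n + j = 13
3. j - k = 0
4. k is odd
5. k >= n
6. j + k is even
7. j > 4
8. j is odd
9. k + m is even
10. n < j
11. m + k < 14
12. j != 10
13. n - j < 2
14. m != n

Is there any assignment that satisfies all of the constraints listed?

Satisfiable

The assignment m = 5, n = 6, k = 7, j = 7 works:
  constraint 1 holds since j + n = 13.
  constraint 2 holds since n + j = 13.
The rest check out directly.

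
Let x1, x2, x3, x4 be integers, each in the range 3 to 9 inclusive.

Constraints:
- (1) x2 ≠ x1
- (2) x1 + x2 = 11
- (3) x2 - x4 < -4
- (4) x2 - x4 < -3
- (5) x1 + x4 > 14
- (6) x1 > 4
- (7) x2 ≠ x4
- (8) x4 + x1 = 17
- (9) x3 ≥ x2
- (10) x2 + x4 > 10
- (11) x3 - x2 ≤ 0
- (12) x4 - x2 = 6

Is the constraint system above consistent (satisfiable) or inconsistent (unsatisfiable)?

Satisfiable

Setting (x1, x2, x3, x4) = (8, 3, 3, 9) satisfies everything: constraint 2: x1 + x2 = 11; constraint 3: x2 - x4 = -6; constraint 4: x2 - x4 = -6, and the others follow.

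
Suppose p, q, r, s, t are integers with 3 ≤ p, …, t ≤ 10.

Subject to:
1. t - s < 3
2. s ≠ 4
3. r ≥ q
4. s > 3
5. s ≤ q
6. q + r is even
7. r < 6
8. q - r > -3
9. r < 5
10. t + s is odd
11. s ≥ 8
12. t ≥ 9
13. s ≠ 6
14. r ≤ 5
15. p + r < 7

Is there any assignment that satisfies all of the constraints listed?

Unsatisfiable

From constraints 5 and 11: q ≥ s and s ≥ 8, so q ≥ 8. From constraints 3 and 14: q ≤ r and r ≤ 5, so q ≤ 5. But 5 < 8, so no value of q works.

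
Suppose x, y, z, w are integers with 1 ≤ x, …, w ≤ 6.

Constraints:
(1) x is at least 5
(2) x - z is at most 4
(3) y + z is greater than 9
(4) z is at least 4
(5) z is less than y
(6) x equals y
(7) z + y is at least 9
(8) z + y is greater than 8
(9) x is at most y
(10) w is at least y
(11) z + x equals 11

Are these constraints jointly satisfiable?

Satisfiable

Take x = 6, y = 6, z = 5, w = 6. Then constraint 2: x - z = 1; constraint 3: y + z = 11; constraint 7: z + y = 11, and every other listed constraint is also met.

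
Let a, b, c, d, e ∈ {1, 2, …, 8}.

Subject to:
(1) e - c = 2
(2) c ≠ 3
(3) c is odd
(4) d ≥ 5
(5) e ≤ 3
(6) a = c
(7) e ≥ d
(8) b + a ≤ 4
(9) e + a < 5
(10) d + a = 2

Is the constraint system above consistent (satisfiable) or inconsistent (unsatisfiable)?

Unsatisfiable

From constraints 4 and 7: e ≥ d and d ≥ 5, so e ≥ 5. From constraint 5: e ≤ 3. But 3 < 5, so no value of e works.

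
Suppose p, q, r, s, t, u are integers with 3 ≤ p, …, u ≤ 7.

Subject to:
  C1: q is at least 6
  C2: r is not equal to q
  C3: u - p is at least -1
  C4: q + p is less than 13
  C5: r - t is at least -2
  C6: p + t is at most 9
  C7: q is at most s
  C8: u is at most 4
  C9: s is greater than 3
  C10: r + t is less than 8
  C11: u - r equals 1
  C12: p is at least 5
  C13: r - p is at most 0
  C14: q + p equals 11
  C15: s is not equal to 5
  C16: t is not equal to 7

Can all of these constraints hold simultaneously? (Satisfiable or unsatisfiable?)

Satisfiable

Try p = 5, q = 6, r = 3, s = 6, t = 3, u = 4.
Check constraint 3: u - p = -1; constraint 4: q + p = 11; constraint 5: r - t = 0. The remaining constraints are straightforward to verify.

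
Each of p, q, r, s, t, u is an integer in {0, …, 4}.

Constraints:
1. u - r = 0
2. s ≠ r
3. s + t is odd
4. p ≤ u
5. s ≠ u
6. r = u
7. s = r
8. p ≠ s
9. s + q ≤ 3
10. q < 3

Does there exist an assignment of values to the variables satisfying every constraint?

Unsatisfiable

From constraints 6 and 7, s = r = u, so s = u. But constraint 5 says s ≠ u. Contradiction.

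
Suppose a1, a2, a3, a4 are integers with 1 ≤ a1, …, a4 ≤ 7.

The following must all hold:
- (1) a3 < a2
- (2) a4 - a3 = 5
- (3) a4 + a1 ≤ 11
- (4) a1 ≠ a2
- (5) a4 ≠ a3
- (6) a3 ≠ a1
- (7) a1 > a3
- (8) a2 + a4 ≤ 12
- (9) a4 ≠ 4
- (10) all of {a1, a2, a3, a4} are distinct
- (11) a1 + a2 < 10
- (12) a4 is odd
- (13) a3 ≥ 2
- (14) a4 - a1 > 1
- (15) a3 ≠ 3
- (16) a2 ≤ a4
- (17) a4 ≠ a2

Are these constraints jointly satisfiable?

Setting (a1, a2, a3, a4) = (3, 5, 2, 7) satisfies everything: constraint 2: a4 - a3 = 5; constraint 3: a4 + a1 = 10, and the others follow.

Satisfiable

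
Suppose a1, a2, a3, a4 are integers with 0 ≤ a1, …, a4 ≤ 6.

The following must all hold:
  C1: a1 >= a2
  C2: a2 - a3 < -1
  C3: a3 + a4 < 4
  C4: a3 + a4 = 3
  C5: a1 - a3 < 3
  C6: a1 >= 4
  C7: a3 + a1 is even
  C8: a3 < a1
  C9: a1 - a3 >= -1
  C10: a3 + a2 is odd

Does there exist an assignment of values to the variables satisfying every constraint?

The assignment a1 = 5, a2 = 0, a3 = 3, a4 = 0 works:
  constraint 2 holds since a2 - a3 = -3.
  constraint 3 holds since a3 + a4 = 3.
  constraint 4 holds since a3 + a4 = 3.
The rest check out directly.

Satisfiable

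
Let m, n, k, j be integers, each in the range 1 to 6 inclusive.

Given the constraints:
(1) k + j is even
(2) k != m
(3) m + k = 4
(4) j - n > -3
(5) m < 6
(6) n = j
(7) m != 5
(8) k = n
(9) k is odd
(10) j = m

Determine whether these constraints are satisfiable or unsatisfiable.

Unsatisfiable

From constraints 6, 8, and 10, k = n = j = m, so k = m. But constraint 2 says k ≠ m. Contradiction.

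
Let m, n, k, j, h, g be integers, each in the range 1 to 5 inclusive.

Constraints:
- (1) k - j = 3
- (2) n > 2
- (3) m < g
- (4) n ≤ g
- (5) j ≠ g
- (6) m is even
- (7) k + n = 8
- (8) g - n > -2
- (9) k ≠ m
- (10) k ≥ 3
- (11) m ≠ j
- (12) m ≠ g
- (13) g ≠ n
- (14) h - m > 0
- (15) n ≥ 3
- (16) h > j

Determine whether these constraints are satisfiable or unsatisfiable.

Satisfiable

Take m = 2, n = 4, k = 4, j = 1, h = 5, g = 5. Then constraint 1: k - j = 3; constraint 7: k + n = 8; constraint 8: g - n = 1, and every other listed constraint is also met.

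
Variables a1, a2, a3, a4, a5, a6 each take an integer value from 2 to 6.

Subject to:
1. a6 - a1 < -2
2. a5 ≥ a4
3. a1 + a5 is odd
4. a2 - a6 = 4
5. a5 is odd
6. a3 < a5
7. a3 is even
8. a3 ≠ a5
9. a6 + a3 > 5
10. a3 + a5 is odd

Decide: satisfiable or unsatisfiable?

The assignment a1 = 6, a2 = 6, a3 = 4, a4 = 4, a5 = 5, a6 = 2 works:
  constraint 1 holds since a6 - a1 = -4.
  constraint 4 holds since a2 - a6 = 4.
  constraint 9 holds since a6 + a3 = 6.
The rest check out directly.

Satisfiable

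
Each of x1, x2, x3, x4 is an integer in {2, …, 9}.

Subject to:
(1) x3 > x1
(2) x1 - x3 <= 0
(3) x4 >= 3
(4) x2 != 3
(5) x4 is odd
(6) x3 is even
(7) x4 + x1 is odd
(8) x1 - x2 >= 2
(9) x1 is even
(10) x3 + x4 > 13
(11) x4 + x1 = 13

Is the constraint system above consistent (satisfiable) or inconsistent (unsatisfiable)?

Take x1 = 6, x2 = 4, x3 = 8, x4 = 7. Then constraint 2: x1 - x3 = -2; constraint 8: x1 - x2 = 2, and every other listed constraint is also met.

Satisfiable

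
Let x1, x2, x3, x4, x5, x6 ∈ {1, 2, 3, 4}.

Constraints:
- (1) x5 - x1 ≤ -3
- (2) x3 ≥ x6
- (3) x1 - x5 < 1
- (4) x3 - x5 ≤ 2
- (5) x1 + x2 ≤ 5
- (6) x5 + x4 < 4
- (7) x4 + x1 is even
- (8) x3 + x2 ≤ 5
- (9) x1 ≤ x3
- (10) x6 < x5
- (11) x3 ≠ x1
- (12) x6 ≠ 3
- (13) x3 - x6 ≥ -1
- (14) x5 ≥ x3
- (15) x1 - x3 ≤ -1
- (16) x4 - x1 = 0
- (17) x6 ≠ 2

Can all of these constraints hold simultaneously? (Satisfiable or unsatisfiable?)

Unsatisfiable

Constraints 1, 4, and 15 give x5 − x3 ≥ -2, x3 − x1 ≥ 1, x1 − x5 ≥ 3.
Adding all 3 inequalities: the left sides telescope to 0, and the right sides sum to (-2) + 1 + 3 = 2. So 0 ≥ 2, which is false.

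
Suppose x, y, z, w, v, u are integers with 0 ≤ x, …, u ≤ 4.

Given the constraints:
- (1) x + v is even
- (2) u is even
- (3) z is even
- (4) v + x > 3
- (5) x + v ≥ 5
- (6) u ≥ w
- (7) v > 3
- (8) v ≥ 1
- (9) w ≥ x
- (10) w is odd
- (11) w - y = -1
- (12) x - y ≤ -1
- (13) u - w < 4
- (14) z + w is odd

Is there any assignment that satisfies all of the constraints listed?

Satisfiable

Take x = 2, y = 4, z = 0, w = 3, v = 4, u = 4. Then constraint 4: v + x = 6; constraint 5: x + v = 6, and every other listed constraint is also met.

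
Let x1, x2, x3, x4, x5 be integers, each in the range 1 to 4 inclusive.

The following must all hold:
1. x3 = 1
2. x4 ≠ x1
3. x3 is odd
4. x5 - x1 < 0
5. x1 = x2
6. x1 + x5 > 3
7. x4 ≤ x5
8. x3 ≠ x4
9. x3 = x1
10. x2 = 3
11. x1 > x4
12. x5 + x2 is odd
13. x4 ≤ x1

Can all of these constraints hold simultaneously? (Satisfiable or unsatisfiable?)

Unsatisfiable

Constraint 1 fixes x3 = 1 and constraint 10 fixes x2 = 3. Constraints 5 and 9 give x3 = x1 = x2, so x3 = x2. But 1 ≠ 3 — contradiction.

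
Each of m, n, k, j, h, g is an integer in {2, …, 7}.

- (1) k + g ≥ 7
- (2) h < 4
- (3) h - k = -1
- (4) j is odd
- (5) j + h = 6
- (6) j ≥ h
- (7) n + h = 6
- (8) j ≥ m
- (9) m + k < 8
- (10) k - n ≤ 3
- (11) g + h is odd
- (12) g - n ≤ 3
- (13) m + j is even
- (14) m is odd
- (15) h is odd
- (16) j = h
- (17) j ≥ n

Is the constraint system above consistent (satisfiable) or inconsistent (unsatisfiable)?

The assignment m = 3, n = 3, k = 4, j = 3, h = 3, g = 4 works:
  constraint 1 holds since k + g = 8.
  constraint 3 holds since h - k = -1.
The rest check out directly.

Satisfiable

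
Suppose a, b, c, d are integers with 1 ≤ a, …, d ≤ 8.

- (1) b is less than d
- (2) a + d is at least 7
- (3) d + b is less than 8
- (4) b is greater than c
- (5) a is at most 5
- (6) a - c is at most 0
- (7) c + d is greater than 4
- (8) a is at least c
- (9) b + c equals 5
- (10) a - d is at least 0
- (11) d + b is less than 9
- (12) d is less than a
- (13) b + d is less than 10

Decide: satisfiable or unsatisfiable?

Constraints 1, 4, 6, and 12 give a ≤ c, c < b, b < d, d < a. Chaining: a ≤ c < b < d < a, which forces a < a — impossible.

Unsatisfiable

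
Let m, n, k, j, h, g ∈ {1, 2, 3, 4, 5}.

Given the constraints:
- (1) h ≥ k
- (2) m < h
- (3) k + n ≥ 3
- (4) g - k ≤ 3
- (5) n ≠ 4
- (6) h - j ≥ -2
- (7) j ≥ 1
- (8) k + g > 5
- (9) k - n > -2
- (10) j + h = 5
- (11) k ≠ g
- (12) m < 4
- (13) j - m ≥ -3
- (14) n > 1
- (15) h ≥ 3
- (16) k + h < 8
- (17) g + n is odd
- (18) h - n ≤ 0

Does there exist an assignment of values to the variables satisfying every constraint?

Setting (m, n, k, j, h, g) = (2, 3, 2, 2, 3, 4) satisfies everything: constraint 3: k + n = 5; constraint 4: g - k = 2; constraint 6: h - j = 1, and the others follow.

Satisfiable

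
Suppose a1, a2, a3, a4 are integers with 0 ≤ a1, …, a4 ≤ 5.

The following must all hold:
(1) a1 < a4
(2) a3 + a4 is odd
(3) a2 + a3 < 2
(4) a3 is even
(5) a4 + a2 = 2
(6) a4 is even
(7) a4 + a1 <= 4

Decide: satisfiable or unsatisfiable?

Constraint 4 makes a3 even and constraint 6 makes a4 even, so a3 + a4 must be even. Constraint 2 says a3 + a4 is odd — contradiction.

Unsatisfiable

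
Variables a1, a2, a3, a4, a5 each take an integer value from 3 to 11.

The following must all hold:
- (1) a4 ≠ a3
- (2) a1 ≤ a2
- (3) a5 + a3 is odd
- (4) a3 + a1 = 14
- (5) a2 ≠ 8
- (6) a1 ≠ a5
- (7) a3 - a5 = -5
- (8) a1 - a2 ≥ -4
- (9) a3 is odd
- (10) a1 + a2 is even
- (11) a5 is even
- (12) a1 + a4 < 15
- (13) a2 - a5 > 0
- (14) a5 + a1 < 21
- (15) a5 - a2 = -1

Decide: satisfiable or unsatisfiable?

Take a1 = 9, a2 = 11, a3 = 5, a4 = 4, a5 = 10. Then constraint 4: a3 + a1 = 14; constraint 7: a3 - a5 = -5, and every other listed constraint is also met.

Satisfiable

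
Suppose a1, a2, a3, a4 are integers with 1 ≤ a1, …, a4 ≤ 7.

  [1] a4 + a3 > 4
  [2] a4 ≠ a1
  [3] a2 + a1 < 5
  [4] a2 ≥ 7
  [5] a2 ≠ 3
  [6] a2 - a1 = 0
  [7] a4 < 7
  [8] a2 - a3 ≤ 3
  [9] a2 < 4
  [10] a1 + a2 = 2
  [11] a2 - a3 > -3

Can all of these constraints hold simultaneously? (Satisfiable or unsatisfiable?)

From constraint 4: a2 ≥ 7. From constraint 9: a2 ≤ 3. But 3 < 7, so no value of a2 works.

Unsatisfiable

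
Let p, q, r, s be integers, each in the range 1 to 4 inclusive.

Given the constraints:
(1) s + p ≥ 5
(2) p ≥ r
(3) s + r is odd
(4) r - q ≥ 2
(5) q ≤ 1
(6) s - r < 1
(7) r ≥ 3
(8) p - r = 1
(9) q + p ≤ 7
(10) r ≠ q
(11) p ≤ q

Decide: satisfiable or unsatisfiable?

Unsatisfiable

From constraints 2 and 7: p ≥ r and r ≥ 3, so p ≥ 3. From constraints 5 and 11: p ≤ q and q ≤ 1, so p ≤ 1. But 1 < 3, so no value of p works.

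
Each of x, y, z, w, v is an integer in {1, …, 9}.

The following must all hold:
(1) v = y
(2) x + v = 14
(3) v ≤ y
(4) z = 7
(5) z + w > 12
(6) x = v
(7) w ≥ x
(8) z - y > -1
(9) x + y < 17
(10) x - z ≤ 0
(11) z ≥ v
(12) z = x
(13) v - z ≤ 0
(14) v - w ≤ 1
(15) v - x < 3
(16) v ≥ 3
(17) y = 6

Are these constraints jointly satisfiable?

Unsatisfiable

Constraint 4 fixes z = 7 and constraint 17 fixes y = 6. Constraints 1, 6, and 12 give z = x = v = y, so z = y. But 7 ≠ 6 — contradiction.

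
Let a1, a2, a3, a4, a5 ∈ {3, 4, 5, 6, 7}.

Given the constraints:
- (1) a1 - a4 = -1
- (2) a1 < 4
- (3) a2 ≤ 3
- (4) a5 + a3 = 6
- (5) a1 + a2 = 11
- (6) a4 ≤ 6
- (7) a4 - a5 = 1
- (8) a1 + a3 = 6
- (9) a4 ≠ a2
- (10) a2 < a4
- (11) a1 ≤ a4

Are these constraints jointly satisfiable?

From constraints 6 and 11: a1 ≤ a4 ≤ 6. From constraint 3: a2 ≤ 3. Hence a1 + a2 ≤ 9. But constraint 5 requires a1 + a2 = 11, and 11 > 9. Contradiction.

Unsatisfiable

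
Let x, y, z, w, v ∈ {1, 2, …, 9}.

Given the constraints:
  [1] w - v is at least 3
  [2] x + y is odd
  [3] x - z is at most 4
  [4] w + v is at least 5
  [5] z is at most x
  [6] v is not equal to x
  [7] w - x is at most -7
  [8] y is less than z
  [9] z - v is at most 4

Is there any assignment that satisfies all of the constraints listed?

Unsatisfiable

Constraints 1, 3, 7, and 9 give v − z ≥ -4, z − x ≥ -4, x − w ≥ 7, w − v ≥ 3.
Adding all 4 inequalities: the left sides telescope to 0, and the right sides sum to (-4) + (-4) + 7 + 3 = 2. So 0 ≥ 2, which is false.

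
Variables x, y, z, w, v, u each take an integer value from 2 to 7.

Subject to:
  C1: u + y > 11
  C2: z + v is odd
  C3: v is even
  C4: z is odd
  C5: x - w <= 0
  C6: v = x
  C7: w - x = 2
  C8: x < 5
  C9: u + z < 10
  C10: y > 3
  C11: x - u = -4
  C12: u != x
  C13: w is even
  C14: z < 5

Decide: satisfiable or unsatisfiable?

Satisfiable

Setting (x, y, z, w, v, u) = (2, 7, 3, 4, 2, 6) satisfies everything: constraint 1: u + y = 13; constraint 5: x - w = -2, and the others follow.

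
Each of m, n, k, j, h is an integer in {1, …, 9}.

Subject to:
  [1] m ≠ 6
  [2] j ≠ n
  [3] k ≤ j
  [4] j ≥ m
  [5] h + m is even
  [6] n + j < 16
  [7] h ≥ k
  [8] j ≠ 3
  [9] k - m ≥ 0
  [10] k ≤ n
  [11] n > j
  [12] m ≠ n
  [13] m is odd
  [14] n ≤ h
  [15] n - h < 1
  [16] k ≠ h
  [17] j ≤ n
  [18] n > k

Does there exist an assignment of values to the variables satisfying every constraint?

Satisfiable

Try m = 1, n = 9, k = 1, j = 5, h = 9.
Check constraint 6: n + j = 14; constraint 9: k - m = 0; constraint 15: n - h = 0. The remaining constraints are straightforward to verify.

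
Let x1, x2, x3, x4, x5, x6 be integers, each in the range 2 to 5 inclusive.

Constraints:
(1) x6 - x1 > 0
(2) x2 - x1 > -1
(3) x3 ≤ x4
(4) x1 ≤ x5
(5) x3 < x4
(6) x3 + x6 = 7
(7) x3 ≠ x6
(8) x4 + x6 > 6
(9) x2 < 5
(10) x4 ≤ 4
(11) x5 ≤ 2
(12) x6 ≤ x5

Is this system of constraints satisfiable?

From constraints 3 and 10: x3 ≤ x4 ≤ 4. From constraints 11 and 12: x6 ≤ x5 ≤ 2. Hence x3 + x6 ≤ 6. But constraint 6 requires x3 + x6 = 7, and 7 > 6. Contradiction.

Unsatisfiable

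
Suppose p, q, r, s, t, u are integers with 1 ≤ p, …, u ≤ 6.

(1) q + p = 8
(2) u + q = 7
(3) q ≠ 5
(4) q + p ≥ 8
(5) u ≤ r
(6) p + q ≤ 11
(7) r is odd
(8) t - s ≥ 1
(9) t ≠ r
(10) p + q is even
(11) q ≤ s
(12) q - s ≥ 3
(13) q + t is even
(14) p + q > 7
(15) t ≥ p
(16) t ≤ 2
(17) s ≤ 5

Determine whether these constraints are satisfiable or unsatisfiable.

From constraints 11 and 17: q ≤ s ≤ 5. From constraints 15 and 16: p ≤ t ≤ 2. Hence q + p ≤ 7. But constraint 4 requires q + p ≥ 8, and 8 > 7. Contradiction.

Unsatisfiable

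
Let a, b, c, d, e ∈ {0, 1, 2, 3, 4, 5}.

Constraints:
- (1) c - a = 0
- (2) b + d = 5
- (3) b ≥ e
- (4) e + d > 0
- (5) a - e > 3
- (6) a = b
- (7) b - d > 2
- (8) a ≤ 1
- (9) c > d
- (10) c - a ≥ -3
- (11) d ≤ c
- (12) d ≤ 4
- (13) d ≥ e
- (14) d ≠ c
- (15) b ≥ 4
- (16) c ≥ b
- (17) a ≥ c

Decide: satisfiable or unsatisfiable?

Unsatisfiable

From constraints 15 and 16: c ≥ b and b ≥ 4, so c ≥ 4. From constraints 8 and 17: c ≤ a and a ≤ 1, so c ≤ 1. But 1 < 4, so no value of c works.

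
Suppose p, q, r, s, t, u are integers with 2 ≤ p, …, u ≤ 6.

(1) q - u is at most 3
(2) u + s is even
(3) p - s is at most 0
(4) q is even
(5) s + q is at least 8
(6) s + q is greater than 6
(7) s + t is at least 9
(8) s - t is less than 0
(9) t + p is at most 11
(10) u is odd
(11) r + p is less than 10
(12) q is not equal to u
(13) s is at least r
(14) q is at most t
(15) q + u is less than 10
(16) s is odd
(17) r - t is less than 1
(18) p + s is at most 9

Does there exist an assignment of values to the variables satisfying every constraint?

Satisfiable

Take p = 3, q = 4, r = 4, s = 5, t = 6, u = 3. Then constraint 1: q - u = 1; constraint 3: p - s = -2; constraint 5: s + q = 9, and every other listed constraint is also met.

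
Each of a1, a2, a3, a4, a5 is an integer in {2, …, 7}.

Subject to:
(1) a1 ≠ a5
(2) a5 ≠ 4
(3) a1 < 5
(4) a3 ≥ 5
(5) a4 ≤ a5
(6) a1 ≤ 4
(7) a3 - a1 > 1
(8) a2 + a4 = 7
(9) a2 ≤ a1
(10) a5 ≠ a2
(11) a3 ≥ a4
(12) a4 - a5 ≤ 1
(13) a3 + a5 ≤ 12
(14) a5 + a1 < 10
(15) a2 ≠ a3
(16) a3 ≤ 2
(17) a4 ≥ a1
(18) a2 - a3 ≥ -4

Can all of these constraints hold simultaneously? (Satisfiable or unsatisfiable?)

Unsatisfiable

From constraints 6 and 9: a2 ≤ a1 ≤ 4. From constraints 11 and 16: a4 ≤ a3 ≤ 2. Hence a2 + a4 ≤ 6. But constraint 8 requires a2 + a4 = 7, and 7 > 6. Contradiction.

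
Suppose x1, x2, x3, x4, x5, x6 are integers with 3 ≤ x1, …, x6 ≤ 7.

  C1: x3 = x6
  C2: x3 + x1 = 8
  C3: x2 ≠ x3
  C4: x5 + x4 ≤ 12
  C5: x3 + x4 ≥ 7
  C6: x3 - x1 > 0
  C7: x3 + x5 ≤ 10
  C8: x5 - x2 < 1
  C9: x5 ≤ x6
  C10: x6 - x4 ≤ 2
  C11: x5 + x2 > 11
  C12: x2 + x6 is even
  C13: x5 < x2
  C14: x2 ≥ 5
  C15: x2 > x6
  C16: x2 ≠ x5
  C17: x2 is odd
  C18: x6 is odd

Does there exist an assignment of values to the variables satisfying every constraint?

Satisfiable

Try x1 = 3, x2 = 7, x3 = 5, x4 = 4, x5 = 5, x6 = 5.
Check constraint 2: x3 + x1 = 8; constraint 4: x5 + x4 = 9. The remaining constraints are straightforward to verify.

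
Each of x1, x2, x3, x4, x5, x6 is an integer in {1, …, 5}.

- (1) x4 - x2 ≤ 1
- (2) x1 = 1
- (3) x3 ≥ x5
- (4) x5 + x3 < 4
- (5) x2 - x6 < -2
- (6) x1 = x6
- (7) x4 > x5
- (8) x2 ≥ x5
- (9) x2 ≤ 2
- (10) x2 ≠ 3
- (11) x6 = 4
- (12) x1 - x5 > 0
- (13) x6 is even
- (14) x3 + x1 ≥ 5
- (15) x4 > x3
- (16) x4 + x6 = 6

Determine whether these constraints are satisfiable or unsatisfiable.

Unsatisfiable

Constraint 2 fixes x1 = 1 and constraint 11 fixes x6 = 4, but constraint 6 requires x1 = x6. Since 1 ≠ 4, contradiction.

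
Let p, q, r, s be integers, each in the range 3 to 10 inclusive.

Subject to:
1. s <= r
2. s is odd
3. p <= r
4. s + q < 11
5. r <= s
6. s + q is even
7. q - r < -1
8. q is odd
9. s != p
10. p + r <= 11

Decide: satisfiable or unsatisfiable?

Take p = 3, q = 3, r = 5, s = 5. Then constraint 4: s + q = 8; constraint 7: q - r = -2; constraint 10: p + r = 8, and every other listed constraint is also met.

Satisfiable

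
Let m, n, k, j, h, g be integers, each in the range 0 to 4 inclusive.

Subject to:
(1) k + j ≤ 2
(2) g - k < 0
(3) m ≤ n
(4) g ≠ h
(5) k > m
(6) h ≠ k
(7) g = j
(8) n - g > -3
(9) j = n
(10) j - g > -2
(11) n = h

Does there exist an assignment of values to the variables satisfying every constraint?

Unsatisfiable

From constraints 7, 9, and 11, g = j = n = h, so g = h. But constraint 4 says g ≠ h. Contradiction.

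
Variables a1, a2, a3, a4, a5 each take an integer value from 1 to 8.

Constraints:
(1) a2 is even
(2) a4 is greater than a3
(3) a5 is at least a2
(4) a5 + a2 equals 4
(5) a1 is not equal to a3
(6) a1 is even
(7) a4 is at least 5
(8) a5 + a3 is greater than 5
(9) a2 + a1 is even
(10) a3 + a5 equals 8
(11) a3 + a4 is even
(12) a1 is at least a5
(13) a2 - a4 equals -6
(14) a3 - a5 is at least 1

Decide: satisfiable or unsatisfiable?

Satisfiable

The assignment a1 = 8, a2 = 2, a3 = 6, a4 = 8, a5 = 2 works:
  constraint 4 holds since a5 + a2 = 4.
  constraint 8 holds since a5 + a3 = 8.
  constraint 10 holds since a3 + a5 = 8.
The rest check out directly.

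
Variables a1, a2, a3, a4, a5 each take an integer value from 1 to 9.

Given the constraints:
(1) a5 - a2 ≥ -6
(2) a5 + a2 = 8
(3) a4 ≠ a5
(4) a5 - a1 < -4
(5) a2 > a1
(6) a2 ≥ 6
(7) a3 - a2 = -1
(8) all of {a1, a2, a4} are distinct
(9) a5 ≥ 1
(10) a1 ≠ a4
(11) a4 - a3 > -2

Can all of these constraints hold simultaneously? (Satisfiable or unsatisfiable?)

Try a1 = 6, a2 = 7, a3 = 6, a4 = 5, a5 = 1.
Check constraint 1: a5 - a2 = -6; constraint 2: a5 + a2 = 8; constraint 4: a5 - a1 = -5. The remaining constraints are straightforward to verify.

Satisfiable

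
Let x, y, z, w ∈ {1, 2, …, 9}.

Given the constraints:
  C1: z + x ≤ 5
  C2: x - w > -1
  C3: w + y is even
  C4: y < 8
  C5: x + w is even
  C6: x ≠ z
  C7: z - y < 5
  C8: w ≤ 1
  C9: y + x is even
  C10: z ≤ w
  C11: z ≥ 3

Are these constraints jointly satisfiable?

Unsatisfiable

From constraint 11: z ≥ 3. From constraints 8 and 10: z ≤ w and w ≤ 1, so z ≤ 1. But 1 < 3, so no value of z works.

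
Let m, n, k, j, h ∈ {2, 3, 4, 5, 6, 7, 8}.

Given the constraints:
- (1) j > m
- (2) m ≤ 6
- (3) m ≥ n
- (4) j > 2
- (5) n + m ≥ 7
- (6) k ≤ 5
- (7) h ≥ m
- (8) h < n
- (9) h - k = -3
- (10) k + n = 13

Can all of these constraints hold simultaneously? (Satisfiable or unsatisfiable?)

Unsatisfiable

From constraint 6: k ≤ 5. From constraints 2 and 3: n ≤ m ≤ 6. Hence k + n ≤ 11. But constraint 10 requires k + n = 13, and 13 > 11. Contradiction.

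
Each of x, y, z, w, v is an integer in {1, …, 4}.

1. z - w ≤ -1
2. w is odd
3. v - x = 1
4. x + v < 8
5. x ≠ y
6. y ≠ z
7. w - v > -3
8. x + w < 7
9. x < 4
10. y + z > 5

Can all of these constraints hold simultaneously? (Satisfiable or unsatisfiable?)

Satisfiable

One satisfying assignment is x = 2, y = 4, z = 2, w = 3, v = 3.
For the less obvious constraints — constraint 1: z - w = -1; constraint 3: v - x = 1; constraint 4: x + v = 5 — and the others hold by inspection.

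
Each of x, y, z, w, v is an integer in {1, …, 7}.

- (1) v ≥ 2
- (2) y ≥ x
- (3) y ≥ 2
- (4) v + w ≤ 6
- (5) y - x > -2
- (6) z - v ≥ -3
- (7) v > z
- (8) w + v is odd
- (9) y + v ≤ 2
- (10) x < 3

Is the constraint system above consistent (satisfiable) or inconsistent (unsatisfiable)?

From constraint 3: y ≥ 2. From constraint 1: v ≥ 2. Hence y + v ≥ 4. But constraint 9 requires y + v ≤ 2, and 2 < 4. Contradiction.

Unsatisfiable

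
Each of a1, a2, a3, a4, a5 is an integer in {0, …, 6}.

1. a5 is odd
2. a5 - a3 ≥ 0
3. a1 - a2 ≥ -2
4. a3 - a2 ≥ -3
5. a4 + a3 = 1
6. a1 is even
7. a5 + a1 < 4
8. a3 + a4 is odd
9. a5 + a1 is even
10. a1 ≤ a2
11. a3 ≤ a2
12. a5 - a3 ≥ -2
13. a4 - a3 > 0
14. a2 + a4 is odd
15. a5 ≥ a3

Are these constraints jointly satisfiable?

Constraint 1 makes a5 odd and constraint 6 makes a1 even, so a5 + a1 must be odd. Constraint 9 says a5 + a1 is even — contradiction.

Unsatisfiable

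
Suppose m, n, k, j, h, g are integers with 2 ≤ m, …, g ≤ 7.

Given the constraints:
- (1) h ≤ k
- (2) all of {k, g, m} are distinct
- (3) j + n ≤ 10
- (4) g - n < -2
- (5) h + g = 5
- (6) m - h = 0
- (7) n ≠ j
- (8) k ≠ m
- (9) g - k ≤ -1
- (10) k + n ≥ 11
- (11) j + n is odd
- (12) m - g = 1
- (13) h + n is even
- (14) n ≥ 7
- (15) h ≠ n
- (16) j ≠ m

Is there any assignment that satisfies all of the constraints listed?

Satisfiable

Take m = 3, n = 7, k = 6, j = 2, h = 3, g = 2. Then constraint 3: j + n = 9; constraint 4: g - n = -5, and every other listed constraint is also met.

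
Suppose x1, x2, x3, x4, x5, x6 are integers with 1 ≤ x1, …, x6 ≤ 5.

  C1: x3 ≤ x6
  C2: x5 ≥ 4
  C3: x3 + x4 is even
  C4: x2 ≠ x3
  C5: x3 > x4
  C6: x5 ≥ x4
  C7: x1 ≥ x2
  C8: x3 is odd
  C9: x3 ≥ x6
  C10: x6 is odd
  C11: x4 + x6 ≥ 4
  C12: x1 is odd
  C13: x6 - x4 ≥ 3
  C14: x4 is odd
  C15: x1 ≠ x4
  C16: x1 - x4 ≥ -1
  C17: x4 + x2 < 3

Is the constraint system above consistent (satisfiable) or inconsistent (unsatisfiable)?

Satisfiable

Setting (x1, x2, x3, x4, x5, x6) = (3, 1, 5, 1, 5, 5) satisfies everything: constraint 11: x4 + x6 = 6; constraint 13: x6 - x4 = 4, and the others follow.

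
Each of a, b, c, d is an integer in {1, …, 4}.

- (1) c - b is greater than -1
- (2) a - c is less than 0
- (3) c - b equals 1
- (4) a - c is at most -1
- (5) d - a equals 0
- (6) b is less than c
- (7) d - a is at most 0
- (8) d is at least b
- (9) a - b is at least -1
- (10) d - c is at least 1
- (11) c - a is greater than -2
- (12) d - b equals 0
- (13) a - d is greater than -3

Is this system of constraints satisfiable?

Constraints 4, 7, and 10 give d − c ≥ 1, c − a ≥ 1, a − d ≥ 0.
Adding all 3 inequalities: the left sides telescope to 0, and the right sides sum to 1 + 1 + 0 = 2. So 0 ≥ 2, which is false.

Unsatisfiable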